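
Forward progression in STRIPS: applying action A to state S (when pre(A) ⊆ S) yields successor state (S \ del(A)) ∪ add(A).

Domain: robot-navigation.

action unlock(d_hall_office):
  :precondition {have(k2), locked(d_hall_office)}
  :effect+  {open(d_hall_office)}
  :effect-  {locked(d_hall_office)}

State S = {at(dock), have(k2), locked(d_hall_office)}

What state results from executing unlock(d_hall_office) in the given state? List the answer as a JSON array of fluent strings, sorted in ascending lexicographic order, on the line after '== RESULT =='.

Progress:
  pre ⊆ S: {have(k2), locked(d_hall_office)} ⊆ S  — applicable
  S \ del = {at(dock), have(k2)}
  ∪ add   = {at(dock), have(k2), open(d_hall_office)}

== RESULT ==
["at(dock)", "have(k2)", "open(d_hall_office)"]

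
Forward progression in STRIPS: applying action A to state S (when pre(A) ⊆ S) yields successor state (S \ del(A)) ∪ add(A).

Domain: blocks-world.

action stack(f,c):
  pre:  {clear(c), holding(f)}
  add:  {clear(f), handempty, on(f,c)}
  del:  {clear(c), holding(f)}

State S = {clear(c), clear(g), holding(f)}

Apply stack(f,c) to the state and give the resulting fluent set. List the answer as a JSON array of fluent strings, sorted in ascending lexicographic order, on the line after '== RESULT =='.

Progress:
  pre ⊆ S: {clear(c), holding(f)} ⊆ S  — applicable
  S \ del = {clear(g)}
  ∪ add   = {clear(f), clear(g), handempty, on(f,c)}

== RESULT ==
["clear(f)", "clear(g)", "handempty", "on(f,c)"]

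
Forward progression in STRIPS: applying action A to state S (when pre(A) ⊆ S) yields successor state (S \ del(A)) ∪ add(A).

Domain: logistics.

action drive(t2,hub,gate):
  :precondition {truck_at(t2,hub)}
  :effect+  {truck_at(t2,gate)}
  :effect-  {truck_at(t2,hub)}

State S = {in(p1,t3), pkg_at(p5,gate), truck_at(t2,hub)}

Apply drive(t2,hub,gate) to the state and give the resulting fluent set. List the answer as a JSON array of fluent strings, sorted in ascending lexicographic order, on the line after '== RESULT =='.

Progress:
  pre ⊆ S: {truck_at(t2,hub)} ⊆ S  — applicable
  S \ del = {in(p1,t3), pkg_at(p5,gate)}
  ∪ add   = {in(p1,t3), pkg_at(p5,gate), truck_at(t2,gate)}

== RESULT ==
["in(p1,t3)", "pkg_at(p5,gate)", "truck_at(t2,gate)"]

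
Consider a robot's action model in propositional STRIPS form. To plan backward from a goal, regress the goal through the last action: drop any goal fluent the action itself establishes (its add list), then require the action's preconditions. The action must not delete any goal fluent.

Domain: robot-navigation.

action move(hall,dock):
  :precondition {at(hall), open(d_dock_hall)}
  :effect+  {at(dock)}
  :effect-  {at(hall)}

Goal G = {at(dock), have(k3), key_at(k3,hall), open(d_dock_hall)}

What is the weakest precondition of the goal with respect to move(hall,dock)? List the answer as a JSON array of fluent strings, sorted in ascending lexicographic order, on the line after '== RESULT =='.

Compute (G \ add) ∪ pre:
  G ∩ del = {}  (empty — regression defined)
  G \ add = {at(dock), have(k3), key_at(k3,hall), open(d_dock_hall)} \ {at(dock)} = {have(k3), key_at(k3,hall), open(d_dock_hall)}
  ∪ pre   = {have(k3), key_at(k3,hall), open(d_dock_hall)} ∪ {at(hall), open(d_dock_hall)}
          = {at(hall), have(k3), key_at(k3,hall), open(d_dock_hall)}

== RESULT ==
["at(hall)", "have(k3)", "key_at(k3,hall)", "open(d_dock_hall)"]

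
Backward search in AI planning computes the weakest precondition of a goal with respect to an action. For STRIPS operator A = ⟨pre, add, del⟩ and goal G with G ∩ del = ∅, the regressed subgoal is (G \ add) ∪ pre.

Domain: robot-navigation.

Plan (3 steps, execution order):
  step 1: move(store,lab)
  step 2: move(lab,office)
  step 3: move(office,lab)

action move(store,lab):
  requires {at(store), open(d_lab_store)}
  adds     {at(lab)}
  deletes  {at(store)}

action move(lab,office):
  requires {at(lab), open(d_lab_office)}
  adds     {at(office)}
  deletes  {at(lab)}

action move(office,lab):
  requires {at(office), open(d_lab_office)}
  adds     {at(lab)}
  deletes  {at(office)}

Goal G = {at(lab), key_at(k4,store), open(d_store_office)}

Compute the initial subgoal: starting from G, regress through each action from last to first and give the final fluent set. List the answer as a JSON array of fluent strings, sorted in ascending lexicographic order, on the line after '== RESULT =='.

Regress step by step:
  through step 3 (move(office,lab)): drop {at(lab)}, keep {key_at(k4,store), open(d_store_office)}, require {at(office), open(d_lab_office)}
    → {at(office), key_at(k4,store), open(d_lab_office), open(d_store_office)}
  through step 2 (move(lab,office)): drop {at(office)}, keep {key_at(k4,store), open(d_lab_office), open(d_store_office)}, require {at(lab), open(d_lab_office)}
    → {at(lab), key_at(k4,store), open(d_lab_office), open(d_store_office)}
  through step 1 (move(store,lab)): drop {at(lab)}, keep {key_at(k4,store), open(d_lab_office), open(d_store_office)}, require {at(store), open(d_lab_store)}
    → {at(store), key_at(k4,store), open(d_lab_office), open(d_lab_store), open(d_store_office)}

== RESULT ==
["at(store)", "key_at(k4,store)", "open(d_lab_office)", "open(d_lab_store)", "open(d_store_office)"]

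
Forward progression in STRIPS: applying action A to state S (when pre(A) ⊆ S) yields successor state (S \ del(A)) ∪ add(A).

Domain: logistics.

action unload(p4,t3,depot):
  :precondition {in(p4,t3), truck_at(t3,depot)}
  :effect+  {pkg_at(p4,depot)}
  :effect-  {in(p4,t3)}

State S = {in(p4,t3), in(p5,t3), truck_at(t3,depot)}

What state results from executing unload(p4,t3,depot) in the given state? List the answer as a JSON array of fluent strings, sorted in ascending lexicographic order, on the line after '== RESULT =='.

Progress:
  pre ⊆ S: {in(p4,t3), truck_at(t3,depot)} ⊆ S  — applicable
  S \ del = {in(p5,t3), truck_at(t3,depot)}
  ∪ add   = {in(p5,t3), pkg_at(p4,depot), truck_at(t3,depot)}

== RESULT ==
["in(p5,t3)", "pkg_at(p4,depot)", "truck_at(t3,depot)"]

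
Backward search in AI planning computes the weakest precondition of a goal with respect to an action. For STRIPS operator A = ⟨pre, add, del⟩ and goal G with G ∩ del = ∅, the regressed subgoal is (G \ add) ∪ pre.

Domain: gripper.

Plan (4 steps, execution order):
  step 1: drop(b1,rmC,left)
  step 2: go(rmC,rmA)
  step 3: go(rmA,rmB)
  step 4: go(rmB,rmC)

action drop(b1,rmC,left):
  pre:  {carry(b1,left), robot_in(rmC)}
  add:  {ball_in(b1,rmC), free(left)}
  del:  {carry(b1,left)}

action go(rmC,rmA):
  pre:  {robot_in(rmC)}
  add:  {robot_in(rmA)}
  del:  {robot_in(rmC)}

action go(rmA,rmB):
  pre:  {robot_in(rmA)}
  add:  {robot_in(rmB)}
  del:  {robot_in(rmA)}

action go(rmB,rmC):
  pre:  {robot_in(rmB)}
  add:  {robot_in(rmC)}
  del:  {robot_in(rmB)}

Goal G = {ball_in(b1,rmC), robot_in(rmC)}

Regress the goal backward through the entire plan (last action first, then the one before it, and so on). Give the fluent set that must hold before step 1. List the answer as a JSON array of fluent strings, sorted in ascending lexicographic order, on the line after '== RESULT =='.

Work backward from the goal:
  through step 4 (go(rmB,rmC)): drop {robot_in(rmC)}, keep {ball_in(b1,rmC)}, require {robot_in(rmB)}
    → {ball_in(b1,rmC), robot_in(rmB)}
  through step 3 (go(rmA,rmB)): drop {robot_in(rmB)}, keep {ball_in(b1,rmC)}, require {robot_in(rmA)}
    → {ball_in(b1,rmC), robot_in(rmA)}
  through step 2 (go(rmC,rmA)): drop {robot_in(rmA)}, keep {ball_in(b1,rmC)}, require {robot_in(rmC)}
    → {ball_in(b1,rmC), robot_in(rmC)}
  through step 1 (drop(b1,rmC,left)): drop {ball_in(b1,rmC)}, keep {robot_in(rmC)}, require {carry(b1,left), robot_in(rmC)}
    → {carry(b1,left), robot_in(rmC)}

== RESULT ==
["carry(b1,left)", "robot_in(rmC)"]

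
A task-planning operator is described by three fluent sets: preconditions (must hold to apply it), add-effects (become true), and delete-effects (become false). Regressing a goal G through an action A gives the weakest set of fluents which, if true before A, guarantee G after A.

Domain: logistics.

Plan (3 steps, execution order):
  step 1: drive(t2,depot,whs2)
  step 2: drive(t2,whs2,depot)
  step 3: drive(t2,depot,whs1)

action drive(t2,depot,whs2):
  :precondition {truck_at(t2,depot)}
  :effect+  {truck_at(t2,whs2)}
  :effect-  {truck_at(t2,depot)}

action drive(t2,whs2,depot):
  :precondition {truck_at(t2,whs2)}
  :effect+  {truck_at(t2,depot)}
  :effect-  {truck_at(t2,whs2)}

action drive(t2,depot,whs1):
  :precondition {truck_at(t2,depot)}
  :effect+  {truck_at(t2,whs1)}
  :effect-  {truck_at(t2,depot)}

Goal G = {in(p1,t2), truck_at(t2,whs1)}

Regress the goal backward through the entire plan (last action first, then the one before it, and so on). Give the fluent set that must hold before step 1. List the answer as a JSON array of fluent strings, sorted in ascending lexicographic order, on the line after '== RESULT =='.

Work backward from the goal:
  through step 3 (drive(t2,depot,whs1)): drop {truck_at(t2,whs1)}, keep {in(p1,t2)}, require {truck_at(t2,depot)}
    → {in(p1,t2), truck_at(t2,depot)}
  through step 2 (drive(t2,whs2,depot)): drop {truck_at(t2,depot)}, keep {in(p1,t2)}, require {truck_at(t2,whs2)}
    → {in(p1,t2), truck_at(t2,whs2)}
  through step 1 (drive(t2,depot,whs2)): drop {truck_at(t2,whs2)}, keep {in(p1,t2)}, require {truck_at(t2,depot)}
    → {in(p1,t2), truck_at(t2,depot)}

== RESULT ==
["in(p1,t2)", "truck_at(t2,depot)"]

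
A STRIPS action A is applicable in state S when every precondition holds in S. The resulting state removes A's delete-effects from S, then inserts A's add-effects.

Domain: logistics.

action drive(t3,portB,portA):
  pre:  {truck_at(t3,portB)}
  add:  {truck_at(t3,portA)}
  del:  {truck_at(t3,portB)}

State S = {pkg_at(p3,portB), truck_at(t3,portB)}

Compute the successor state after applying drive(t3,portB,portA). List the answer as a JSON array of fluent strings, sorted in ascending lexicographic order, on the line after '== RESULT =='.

Progress:
  pre ⊆ S: {truck_at(t3,portB)} ⊆ S  — applicable
  S \ del = {pkg_at(p3,portB)}
  ∪ add   = {pkg_at(p3,portB), truck_at(t3,portA)}

== RESULT ==
["pkg_at(p3,portB)", "truck_at(t3,portA)"]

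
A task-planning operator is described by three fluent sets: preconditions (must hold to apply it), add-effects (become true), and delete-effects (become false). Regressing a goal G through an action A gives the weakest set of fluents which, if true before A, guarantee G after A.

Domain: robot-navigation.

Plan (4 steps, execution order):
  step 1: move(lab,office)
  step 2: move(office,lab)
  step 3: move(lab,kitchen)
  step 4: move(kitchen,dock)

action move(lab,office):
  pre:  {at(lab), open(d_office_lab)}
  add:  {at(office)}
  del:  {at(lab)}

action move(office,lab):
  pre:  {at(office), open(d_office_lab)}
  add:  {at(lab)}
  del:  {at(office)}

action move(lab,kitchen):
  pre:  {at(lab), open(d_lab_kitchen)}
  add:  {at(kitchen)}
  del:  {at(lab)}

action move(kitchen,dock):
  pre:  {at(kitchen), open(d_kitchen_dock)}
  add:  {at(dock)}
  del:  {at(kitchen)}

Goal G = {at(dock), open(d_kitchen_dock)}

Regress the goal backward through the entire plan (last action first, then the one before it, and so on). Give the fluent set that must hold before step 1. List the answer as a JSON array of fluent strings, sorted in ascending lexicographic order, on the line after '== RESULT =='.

Work backward from the goal:
  through step 4 (move(kitchen,dock)): drop {at(dock)}, keep {open(d_kitchen_dock)}, require {at(kitchen), open(d_kitchen_dock)}
    → {at(kitchen), open(d_kitchen_dock)}
  through step 3 (move(lab,kitchen)): drop {at(kitchen)}, keep {open(d_kitchen_dock)}, require {at(lab), open(d_lab_kitchen)}
    → {at(lab), open(d_kitchen_dock), open(d_lab_kitchen)}
  through step 2 (move(office,lab)): drop {at(lab)}, keep {open(d_kitchen_dock), open(d_lab_kitchen)}, require {at(office), open(d_office_lab)}
    → {at(office), open(d_kitchen_dock), open(d_lab_kitchen), open(d_office_lab)}
  through step 1 (move(lab,office)): drop {at(office)}, keep {open(d_kitchen_dock), open(d_lab_kitchen), open(d_office_lab)}, require {at(lab), open(d_office_lab)}
    → {at(lab), open(d_kitchen_dock), open(d_lab_kitchen), open(d_office_lab)}

== RESULT ==
["at(lab)", "open(d_kitchen_dock)", "open(d_lab_kitchen)", "open(d_office_lab)"]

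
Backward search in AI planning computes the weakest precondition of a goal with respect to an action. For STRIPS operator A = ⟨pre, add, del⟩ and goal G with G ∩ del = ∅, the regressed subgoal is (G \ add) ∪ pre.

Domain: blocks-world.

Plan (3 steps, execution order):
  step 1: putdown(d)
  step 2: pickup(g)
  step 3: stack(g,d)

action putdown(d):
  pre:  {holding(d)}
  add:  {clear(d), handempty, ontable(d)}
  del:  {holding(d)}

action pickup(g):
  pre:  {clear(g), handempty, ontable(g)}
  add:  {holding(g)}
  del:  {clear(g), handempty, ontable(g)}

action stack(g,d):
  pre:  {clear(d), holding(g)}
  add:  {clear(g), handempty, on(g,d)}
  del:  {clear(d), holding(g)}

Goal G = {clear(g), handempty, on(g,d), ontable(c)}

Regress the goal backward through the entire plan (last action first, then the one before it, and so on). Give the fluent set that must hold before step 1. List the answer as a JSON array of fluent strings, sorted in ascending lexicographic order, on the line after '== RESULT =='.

Work backward from the goal:
  through step 3 (stack(g,d)): drop {clear(g), handempty, on(g,d)}, keep {ontable(c)}, require {clear(d), holding(g)}
    → {clear(d), holding(g), ontable(c)}
  through step 2 (pickup(g)): drop {holding(g)}, keep {clear(d), ontable(c)}, require {clear(g), handempty, ontable(g)}
    → {clear(d), clear(g), handempty, ontable(c), ontable(g)}
  through step 1 (putdown(d)): drop {clear(d), handempty}, keep {clear(g), ontable(c), ontable(g)}, require {holding(d)}
    → {clear(g), holding(d), ontable(c), ontable(g)}

== RESULT ==
["clear(g)", "holding(d)", "ontable(c)", "ontable(g)"]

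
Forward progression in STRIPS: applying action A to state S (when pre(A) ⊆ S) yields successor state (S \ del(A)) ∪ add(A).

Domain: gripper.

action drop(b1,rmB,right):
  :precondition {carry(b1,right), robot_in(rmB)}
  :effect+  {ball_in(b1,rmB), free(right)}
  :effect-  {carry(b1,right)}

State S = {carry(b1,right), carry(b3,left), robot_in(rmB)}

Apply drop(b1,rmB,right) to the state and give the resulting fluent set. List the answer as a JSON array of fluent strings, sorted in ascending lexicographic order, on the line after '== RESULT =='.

Compute (S \ del) ∪ add:
  pre ⊆ S: {carry(b1,right), robot_in(rmB)} ⊆ S  — applicable
  S \ del = {carry(b3,left), robot_in(rmB)}
  ∪ add   = {ball_in(b1,rmB), carry(b3,left), free(right), robot_in(rmB)}

== RESULT ==
["ball_in(b1,rmB)", "carry(b3,left)", "free(right)", "robot_in(rmB)"]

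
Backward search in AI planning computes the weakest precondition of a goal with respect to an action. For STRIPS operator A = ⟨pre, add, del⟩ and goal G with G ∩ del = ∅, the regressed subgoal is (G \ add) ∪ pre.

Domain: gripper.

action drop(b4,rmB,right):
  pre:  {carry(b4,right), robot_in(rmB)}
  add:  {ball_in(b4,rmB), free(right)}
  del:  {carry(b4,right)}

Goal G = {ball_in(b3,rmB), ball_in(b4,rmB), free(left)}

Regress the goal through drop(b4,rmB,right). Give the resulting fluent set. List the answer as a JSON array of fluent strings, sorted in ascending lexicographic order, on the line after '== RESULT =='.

Regress:
  G ∩ del = {}  (empty — regression defined)
  G \ add = {ball_in(b3,rmB), ball_in(b4,rmB), free(left)} \ {ball_in(b4,rmB), free(right)} = {ball_in(b3,rmB), free(left)}
  ∪ pre   = {ball_in(b3,rmB), free(left)} ∪ {carry(b4,right), robot_in(rmB)}
          = {ball_in(b3,rmB), carry(b4,right), free(left), robot_in(rmB)}

== RESULT ==
["ball_in(b3,rmB)", "carry(b4,right)", "free(left)", "robot_in(rmB)"]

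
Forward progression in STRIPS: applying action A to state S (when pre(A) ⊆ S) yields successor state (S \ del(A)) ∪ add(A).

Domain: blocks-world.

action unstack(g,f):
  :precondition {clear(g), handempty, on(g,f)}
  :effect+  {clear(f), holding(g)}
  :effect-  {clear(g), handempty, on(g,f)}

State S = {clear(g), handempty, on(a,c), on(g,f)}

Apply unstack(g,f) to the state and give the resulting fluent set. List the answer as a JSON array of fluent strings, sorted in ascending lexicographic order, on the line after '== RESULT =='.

Compute (S \ del) ∪ add:
  pre ⊆ S: {clear(g), handempty, on(g,f)} ⊆ S  — applicable
  S \ del = {on(a,c)}
  ∪ add   = {clear(f), holding(g), on(a,c)}

== RESULT ==
["clear(f)", "holding(g)", "on(a,c)"]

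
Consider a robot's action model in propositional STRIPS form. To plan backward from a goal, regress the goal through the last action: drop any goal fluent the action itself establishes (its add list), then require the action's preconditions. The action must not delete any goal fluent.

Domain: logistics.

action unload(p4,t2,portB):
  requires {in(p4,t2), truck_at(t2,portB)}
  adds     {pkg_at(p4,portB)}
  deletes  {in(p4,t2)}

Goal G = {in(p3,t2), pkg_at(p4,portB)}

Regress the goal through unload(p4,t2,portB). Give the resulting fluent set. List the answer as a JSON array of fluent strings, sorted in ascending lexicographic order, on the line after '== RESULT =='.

Regress:
  G ∩ del = {}  (empty — regression defined)
  G \ add = {in(p3,t2), pkg_at(p4,portB)} \ {pkg_at(p4,portB)} = {in(p3,t2)}
  ∪ pre   = {in(p3,t2)} ∪ {in(p4,t2), truck_at(t2,portB)}
          = {in(p3,t2), in(p4,t2), truck_at(t2,portB)}

== RESULT ==
["in(p3,t2)", "in(p4,t2)", "truck_at(t2,portB)"]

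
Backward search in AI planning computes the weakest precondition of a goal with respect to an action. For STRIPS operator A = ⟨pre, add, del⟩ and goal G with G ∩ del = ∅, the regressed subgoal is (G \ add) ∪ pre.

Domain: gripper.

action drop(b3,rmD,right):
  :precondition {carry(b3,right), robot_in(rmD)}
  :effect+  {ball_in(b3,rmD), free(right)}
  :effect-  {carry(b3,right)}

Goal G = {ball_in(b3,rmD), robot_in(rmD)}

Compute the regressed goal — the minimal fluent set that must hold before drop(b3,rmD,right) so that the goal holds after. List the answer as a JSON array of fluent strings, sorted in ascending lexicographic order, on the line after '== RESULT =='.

Regress:
  G ∩ del = {}  (empty — regression defined)
  G \ add = {ball_in(b3,rmD), robot_in(rmD)} \ {ball_in(b3,rmD), free(right)} = {robot_in(rmD)}
  ∪ pre   = {robot_in(rmD)} ∪ {carry(b3,right), robot_in(rmD)}
          = {carry(b3,right), robot_in(rmD)}

== RESULT ==
["carry(b3,right)", "robot_in(rmD)"]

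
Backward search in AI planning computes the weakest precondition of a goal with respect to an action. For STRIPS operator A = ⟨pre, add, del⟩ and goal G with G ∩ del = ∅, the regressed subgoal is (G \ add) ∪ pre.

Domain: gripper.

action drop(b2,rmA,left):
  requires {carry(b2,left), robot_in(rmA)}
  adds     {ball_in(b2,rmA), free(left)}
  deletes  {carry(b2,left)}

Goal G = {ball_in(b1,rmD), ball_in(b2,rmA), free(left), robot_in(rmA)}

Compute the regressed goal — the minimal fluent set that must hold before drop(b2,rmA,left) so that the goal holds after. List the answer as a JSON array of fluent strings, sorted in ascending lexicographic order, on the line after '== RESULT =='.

Regress:
  G ∩ del = {}  (empty — regression defined)
  G \ add = {ball_in(b1,rmD), ball_in(b2,rmA), free(left), robot_in(rmA)} \ {ball_in(b2,rmA), free(left)} = {ball_in(b1,rmD), robot_in(rmA)}
  ∪ pre   = {ball_in(b1,rmD), robot_in(rmA)} ∪ {carry(b2,left), robot_in(rmA)}
          = {ball_in(b1,rmD), carry(b2,left), robot_in(rmA)}

== RESULT ==
["ball_in(b1,rmD)", "carry(b2,left)", "robot_in(rmA)"]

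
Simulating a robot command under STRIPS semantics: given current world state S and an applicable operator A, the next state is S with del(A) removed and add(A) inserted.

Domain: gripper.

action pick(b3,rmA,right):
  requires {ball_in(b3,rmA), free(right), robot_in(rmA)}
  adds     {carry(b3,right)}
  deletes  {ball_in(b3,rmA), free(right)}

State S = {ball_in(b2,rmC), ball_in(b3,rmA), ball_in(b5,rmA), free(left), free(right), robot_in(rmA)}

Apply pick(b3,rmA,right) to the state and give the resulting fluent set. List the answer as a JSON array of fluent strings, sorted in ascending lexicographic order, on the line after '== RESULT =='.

Progress:
  pre ⊆ S: {ball_in(b3,rmA), free(right), robot_in(rmA)} ⊆ S  — applicable
  S \ del = {ball_in(b2,rmC), ball_in(b5,rmA), free(left), robot_in(rmA)}
  ∪ add   = {ball_in(b2,rmC), ball_in(b5,rmA), carry(b3,right), free(left), robot_in(rmA)}

== RESULT ==
["ball_in(b2,rmC)", "ball_in(b5,rmA)", "carry(b3,right)", "free(left)", "robot_in(rmA)"]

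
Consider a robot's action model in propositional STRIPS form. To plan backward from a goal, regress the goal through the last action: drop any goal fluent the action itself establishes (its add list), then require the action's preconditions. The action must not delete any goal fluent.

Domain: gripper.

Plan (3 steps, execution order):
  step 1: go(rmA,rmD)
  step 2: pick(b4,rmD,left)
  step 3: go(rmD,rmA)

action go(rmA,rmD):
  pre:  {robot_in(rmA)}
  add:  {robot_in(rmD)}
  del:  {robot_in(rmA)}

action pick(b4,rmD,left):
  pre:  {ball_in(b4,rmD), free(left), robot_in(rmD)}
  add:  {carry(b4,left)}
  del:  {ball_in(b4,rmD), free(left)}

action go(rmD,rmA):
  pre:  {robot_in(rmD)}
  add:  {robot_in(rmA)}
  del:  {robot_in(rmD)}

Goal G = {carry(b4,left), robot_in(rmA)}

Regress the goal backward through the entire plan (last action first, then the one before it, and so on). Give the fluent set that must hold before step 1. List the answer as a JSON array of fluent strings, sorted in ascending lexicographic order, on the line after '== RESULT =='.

Regress step by step:
  through step 3 (go(rmD,rmA)): drop {robot_in(rmA)}, keep {carry(b4,left)}, require {robot_in(rmD)}
    → {carry(b4,left), robot_in(rmD)}
  through step 2 (pick(b4,rmD,left)): drop {carry(b4,left)}, keep {robot_in(rmD)}, require {ball_in(b4,rmD), free(left), robot_in(rmD)}
    → {ball_in(b4,rmD), free(left), robot_in(rmD)}
  through step 1 (go(rmA,rmD)): drop {robot_in(rmD)}, keep {ball_in(b4,rmD), free(left)}, require {robot_in(rmA)}
    → {ball_in(b4,rmD), free(left), robot_in(rmA)}

== RESULT ==
["ball_in(b4,rmD)", "free(left)", "robot_in(rmA)"]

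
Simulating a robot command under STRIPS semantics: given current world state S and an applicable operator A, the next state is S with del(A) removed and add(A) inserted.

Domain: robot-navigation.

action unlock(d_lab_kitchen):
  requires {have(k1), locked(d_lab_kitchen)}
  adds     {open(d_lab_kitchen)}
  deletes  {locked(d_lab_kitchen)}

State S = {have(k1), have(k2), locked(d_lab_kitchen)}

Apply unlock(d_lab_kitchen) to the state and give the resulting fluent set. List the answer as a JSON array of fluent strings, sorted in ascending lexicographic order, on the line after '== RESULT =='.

Progress:
  pre ⊆ S: {have(k1), locked(d_lab_kitchen)} ⊆ S  — applicable
  S \ del = {have(k1), have(k2)}
  ∪ add   = {have(k1), have(k2), open(d_lab_kitchen)}

== RESULT ==
["have(k1)", "have(k2)", "open(d_lab_kitchen)"]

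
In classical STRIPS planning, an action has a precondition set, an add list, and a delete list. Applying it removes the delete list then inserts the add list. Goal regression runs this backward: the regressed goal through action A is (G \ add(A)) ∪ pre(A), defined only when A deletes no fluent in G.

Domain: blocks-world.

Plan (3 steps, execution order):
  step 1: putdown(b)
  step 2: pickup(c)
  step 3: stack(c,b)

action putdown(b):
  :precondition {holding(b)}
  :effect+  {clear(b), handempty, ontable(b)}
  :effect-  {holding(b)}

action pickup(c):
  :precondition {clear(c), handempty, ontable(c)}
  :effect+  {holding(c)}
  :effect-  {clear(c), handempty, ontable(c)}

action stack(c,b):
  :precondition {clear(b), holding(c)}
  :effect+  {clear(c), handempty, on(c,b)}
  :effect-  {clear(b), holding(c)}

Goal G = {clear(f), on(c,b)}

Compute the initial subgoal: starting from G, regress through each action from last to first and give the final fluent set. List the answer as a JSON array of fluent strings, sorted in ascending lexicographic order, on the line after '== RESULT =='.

Regress step by step:
  through step 3 (stack(c,b)): drop {on(c,b)}, keep {clear(f)}, require {clear(b), holding(c)}
    → {clear(b), clear(f), holding(c)}
  through step 2 (pickup(c)): drop {holding(c)}, keep {clear(b), clear(f)}, require {clear(c), handempty, ontable(c)}
    → {clear(b), clear(c), clear(f), handempty, ontable(c)}
  through step 1 (putdown(b)): drop {clear(b), handempty}, keep {clear(c), clear(f), ontable(c)}, require {holding(b)}
    → {clear(c), clear(f), holding(b), ontable(c)}

== RESULT ==
["clear(c)", "clear(f)", "holding(b)", "ontable(c)"]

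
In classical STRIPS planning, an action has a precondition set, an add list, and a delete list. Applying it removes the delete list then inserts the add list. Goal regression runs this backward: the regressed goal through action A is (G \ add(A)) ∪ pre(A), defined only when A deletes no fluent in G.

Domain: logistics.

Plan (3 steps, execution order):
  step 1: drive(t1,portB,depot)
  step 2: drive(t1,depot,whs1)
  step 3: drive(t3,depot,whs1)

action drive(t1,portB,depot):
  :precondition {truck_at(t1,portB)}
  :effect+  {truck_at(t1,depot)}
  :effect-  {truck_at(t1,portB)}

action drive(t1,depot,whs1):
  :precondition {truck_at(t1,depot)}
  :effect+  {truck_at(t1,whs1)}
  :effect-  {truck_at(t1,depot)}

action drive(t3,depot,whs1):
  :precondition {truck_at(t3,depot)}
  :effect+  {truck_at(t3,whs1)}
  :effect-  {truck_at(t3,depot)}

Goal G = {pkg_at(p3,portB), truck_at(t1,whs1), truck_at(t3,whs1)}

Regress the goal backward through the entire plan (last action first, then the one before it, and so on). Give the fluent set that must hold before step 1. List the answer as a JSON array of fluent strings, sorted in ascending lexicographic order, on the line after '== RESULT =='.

Work backward from the goal:
  through step 3 (drive(t3,depot,whs1)): drop {truck_at(t3,whs1)}, keep {pkg_at(p3,portB), truck_at(t1,whs1)}, require {truck_at(t3,depot)}
    → {pkg_at(p3,portB), truck_at(t1,whs1), truck_at(t3,depot)}
  through step 2 (drive(t1,depot,whs1)): drop {truck_at(t1,whs1)}, keep {pkg_at(p3,portB), truck_at(t3,depot)}, require {truck_at(t1,depot)}
    → {pkg_at(p3,portB), truck_at(t1,depot), truck_at(t3,depot)}
  through step 1 (drive(t1,portB,depot)): drop {truck_at(t1,depot)}, keep {pkg_at(p3,portB), truck_at(t3,depot)}, require {truck_at(t1,portB)}
    → {pkg_at(p3,portB), truck_at(t1,portB), truck_at(t3,depot)}

== RESULT ==
["pkg_at(p3,portB)", "truck_at(t1,portB)", "truck_at(t3,depot)"]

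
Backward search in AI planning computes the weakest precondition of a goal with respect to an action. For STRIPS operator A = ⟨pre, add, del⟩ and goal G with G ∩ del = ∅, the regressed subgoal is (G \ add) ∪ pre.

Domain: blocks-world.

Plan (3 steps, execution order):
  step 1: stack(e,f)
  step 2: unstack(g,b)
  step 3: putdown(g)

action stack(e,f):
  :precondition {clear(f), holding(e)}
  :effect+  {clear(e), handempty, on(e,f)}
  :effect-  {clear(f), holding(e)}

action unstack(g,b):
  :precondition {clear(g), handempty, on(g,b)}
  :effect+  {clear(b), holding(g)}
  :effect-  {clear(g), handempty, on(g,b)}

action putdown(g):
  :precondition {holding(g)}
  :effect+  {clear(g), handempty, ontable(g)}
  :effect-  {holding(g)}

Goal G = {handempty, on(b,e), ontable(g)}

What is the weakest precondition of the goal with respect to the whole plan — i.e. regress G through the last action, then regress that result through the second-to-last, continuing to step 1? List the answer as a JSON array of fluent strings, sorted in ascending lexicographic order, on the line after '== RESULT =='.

Work backward from the goal:
  through step 3 (putdown(g)): drop {handempty, ontable(g)}, keep {on(b,e)}, require {holding(g)}
    → {holding(g), on(b,e)}
  through step 2 (unstack(g,b)): drop {holding(g)}, keep {on(b,e)}, require {clear(g), handempty, on(g,b)}
    → {clear(g), handempty, on(b,e), on(g,b)}
  through step 1 (stack(e,f)): drop {handempty}, keep {clear(g), on(b,e), on(g,b)}, require {clear(f), holding(e)}
    → {clear(f), clear(g), holding(e), on(b,e), on(g,b)}

== RESULT ==
["clear(f)", "clear(g)", "holding(e)", "on(b,e)", "on(g,b)"]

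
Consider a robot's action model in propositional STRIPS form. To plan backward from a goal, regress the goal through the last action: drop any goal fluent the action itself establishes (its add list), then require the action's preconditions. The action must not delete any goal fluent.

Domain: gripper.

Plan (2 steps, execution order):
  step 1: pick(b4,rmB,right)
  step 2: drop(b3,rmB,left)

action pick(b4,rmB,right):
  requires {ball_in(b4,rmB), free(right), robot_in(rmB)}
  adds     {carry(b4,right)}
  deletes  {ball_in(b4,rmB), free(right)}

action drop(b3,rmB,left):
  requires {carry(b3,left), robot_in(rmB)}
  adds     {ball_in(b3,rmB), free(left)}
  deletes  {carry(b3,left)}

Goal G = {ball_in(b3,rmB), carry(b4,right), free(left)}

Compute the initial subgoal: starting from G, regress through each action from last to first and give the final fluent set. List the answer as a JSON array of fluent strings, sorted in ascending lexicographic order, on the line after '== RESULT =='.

Work backward from the goal:
  through step 2 (drop(b3,rmB,left)): drop {ball_in(b3,rmB), free(left)}, keep {carry(b4,right)}, require {carry(b3,left), robot_in(rmB)}
    → {carry(b3,left), carry(b4,right), robot_in(rmB)}
  through step 1 (pick(b4,rmB,right)): drop {carry(b4,right)}, keep {carry(b3,left), robot_in(rmB)}, require {ball_in(b4,rmB), free(right), robot_in(rmB)}
    → {ball_in(b4,rmB), carry(b3,left), free(right), robot_in(rmB)}

== RESULT ==
["ball_in(b4,rmB)", "carry(b3,left)", "free(right)", "robot_in(rmB)"]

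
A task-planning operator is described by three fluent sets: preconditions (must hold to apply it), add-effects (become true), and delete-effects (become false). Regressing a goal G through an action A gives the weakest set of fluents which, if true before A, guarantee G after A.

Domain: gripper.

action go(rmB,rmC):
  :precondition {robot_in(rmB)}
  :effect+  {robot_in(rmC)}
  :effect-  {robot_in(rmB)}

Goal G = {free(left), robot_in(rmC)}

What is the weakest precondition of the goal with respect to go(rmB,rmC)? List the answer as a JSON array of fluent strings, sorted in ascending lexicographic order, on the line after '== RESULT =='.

Regress:
  G ∩ del = {}  (empty — regression defined)
  G \ add = {free(left), robot_in(rmC)} \ {robot_in(rmC)} = {free(left)}
  ∪ pre   = {free(left)} ∪ {robot_in(rmB)}
          = {free(left), robot_in(rmB)}

== RESULT ==
["free(left)", "robot_in(rmB)"]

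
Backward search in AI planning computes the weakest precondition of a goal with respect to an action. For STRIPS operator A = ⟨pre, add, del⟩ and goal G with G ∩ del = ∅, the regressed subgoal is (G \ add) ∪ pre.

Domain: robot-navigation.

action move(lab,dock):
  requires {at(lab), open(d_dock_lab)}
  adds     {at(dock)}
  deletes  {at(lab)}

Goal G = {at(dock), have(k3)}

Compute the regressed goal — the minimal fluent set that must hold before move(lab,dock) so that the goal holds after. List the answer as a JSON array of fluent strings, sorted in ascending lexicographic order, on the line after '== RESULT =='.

Compute (G \ add) ∪ pre:
  G ∩ del = {}  (empty — regression defined)
  G \ add = {at(dock), have(k3)} \ {at(dock)} = {have(k3)}
  ∪ pre   = {have(k3)} ∪ {at(lab), open(d_dock_lab)}
          = {at(lab), have(k3), open(d_dock_lab)}

== RESULT ==
["at(lab)", "have(k3)", "open(d_dock_lab)"]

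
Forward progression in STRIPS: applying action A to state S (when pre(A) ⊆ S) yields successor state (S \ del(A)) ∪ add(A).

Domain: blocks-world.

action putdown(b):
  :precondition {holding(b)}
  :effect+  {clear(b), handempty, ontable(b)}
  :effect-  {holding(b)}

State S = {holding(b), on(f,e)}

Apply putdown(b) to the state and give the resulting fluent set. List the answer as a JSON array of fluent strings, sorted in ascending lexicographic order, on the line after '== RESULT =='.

Progress:
  pre ⊆ S: {holding(b)} ⊆ S  — applicable
  S \ del = {on(f,e)}
  ∪ add   = {clear(b), handempty, on(f,e), ontable(b)}

== RESULT ==
["clear(b)", "handempty", "on(f,e)", "ontable(b)"]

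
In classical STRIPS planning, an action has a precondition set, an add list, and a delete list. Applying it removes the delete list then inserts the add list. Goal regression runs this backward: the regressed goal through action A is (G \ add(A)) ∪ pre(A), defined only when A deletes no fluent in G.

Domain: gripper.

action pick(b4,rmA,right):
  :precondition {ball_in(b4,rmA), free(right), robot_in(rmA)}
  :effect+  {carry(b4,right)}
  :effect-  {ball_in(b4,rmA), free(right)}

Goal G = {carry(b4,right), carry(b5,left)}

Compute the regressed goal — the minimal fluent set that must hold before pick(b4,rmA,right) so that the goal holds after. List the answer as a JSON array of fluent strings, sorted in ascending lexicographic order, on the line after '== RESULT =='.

Compute (G \ add) ∪ pre:
  G ∩ del = {}  (empty — regression defined)
  G \ add = {carry(b4,right), carry(b5,left)} \ {carry(b4,right)} = {carry(b5,left)}
  ∪ pre   = {carry(b5,left)} ∪ {ball_in(b4,rmA), free(right), robot_in(rmA)}
          = {ball_in(b4,rmA), carry(b5,left), free(right), robot_in(rmA)}

== RESULT ==
["ball_in(b4,rmA)", "carry(b5,left)", "free(right)", "robot_in(rmA)"]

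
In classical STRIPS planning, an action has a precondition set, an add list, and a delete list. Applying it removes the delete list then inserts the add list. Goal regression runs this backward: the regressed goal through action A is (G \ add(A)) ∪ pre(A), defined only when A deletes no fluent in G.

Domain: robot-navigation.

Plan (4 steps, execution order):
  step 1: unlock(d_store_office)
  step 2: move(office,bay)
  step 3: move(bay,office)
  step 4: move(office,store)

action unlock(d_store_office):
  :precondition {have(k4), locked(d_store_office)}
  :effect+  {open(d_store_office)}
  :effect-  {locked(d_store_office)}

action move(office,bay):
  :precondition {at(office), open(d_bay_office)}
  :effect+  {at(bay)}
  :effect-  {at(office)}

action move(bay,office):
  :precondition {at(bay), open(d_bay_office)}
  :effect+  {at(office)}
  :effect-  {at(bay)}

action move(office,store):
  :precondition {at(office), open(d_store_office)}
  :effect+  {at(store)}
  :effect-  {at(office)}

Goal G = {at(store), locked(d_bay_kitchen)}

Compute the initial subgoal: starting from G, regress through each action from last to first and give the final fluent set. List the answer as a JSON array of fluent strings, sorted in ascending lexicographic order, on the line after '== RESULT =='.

Work backward from the goal:
  through step 4 (move(office,store)): drop {at(store)}, keep {locked(d_bay_kitchen)}, require {at(office), open(d_store_office)}
    → {at(office), locked(d_bay_kitchen), open(d_store_office)}
  through step 3 (move(bay,office)): drop {at(office)}, keep {locked(d_bay_kitchen), open(d_store_office)}, require {at(bay), open(d_bay_office)}
    → {at(bay), locked(d_bay_kitchen), open(d_bay_office), open(d_store_office)}
  through step 2 (move(office,bay)): drop {at(bay)}, keep {locked(d_bay_kitchen), open(d_bay_office), open(d_store_office)}, require {at(office), open(d_bay_office)}
    → {at(office), locked(d_bay_kitchen), open(d_bay_office), open(d_store_office)}
  through step 1 (unlock(d_store_office)): drop {open(d_store_office)}, keep {at(office), locked(d_bay_kitchen), open(d_bay_office)}, require {have(k4), locked(d_store_office)}
    → {at(office), have(k4), locked(d_bay_kitchen), locked(d_store_office), open(d_bay_office)}

== RESULT ==
["at(office)", "have(k4)", "locked(d_bay_kitchen)", "locked(d_store_office)", "open(d_bay_office)"]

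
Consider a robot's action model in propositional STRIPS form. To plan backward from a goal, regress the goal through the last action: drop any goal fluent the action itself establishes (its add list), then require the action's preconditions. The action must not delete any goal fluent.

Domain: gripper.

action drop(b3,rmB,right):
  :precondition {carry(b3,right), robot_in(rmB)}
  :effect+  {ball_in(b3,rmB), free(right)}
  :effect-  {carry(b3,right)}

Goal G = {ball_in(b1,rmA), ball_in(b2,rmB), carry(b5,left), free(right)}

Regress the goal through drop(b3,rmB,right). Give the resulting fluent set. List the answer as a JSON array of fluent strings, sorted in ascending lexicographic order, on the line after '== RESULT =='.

Compute (G \ add) ∪ pre:
  G ∩ del = {}  (empty — regression defined)
  G \ add = {ball_in(b1,rmA), ball_in(b2,rmB), carry(b5,left), free(right)} \ {ball_in(b3,rmB), free(right)} = {ball_in(b1,rmA), ball_in(b2,rmB), carry(b5,left)}
  ∪ pre   = {ball_in(b1,rmA), ball_in(b2,rmB), carry(b5,left)} ∪ {carry(b3,right), robot_in(rmB)}
          = {ball_in(b1,rmA), ball_in(b2,rmB), carry(b3,right), carry(b5,left), robot_in(rmB)}

== RESULT ==
["ball_in(b1,rmA)", "ball_in(b2,rmB)", "carry(b3,right)", "carry(b5,left)", "robot_in(rmB)"]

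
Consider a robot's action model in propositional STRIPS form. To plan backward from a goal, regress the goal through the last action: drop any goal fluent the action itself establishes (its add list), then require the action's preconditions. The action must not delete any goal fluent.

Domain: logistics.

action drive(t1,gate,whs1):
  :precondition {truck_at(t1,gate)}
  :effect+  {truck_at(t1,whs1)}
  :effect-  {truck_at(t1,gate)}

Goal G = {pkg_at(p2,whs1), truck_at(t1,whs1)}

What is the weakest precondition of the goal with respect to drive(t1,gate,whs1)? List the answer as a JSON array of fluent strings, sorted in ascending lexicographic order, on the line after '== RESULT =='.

Compute (G \ add) ∪ pre:
  G ∩ del = {}  (empty — regression defined)
  G \ add = {pkg_at(p2,whs1), truck_at(t1,whs1)} \ {truck_at(t1,whs1)} = {pkg_at(p2,whs1)}
  ∪ pre   = {pkg_at(p2,whs1)} ∪ {truck_at(t1,gate)}
          = {pkg_at(p2,whs1), truck_at(t1,gate)}

== RESULT ==
["pkg_at(p2,whs1)", "truck_at(t1,gate)"]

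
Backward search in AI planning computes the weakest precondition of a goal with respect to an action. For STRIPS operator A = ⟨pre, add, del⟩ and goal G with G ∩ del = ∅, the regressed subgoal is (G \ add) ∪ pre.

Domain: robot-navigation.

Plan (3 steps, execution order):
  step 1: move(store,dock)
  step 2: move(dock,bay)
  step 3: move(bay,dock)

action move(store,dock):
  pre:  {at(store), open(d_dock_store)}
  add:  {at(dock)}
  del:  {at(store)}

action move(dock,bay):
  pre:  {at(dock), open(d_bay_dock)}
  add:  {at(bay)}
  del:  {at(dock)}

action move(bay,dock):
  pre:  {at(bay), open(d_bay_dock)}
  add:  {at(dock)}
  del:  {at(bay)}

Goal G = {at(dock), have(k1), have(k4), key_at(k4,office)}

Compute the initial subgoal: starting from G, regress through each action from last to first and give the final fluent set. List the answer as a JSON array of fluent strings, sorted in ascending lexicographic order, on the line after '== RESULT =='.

Work backward from the goal:
  through step 3 (move(bay,dock)): drop {at(dock)}, keep {have(k1), have(k4), key_at(k4,office)}, require {at(bay), open(d_bay_dock)}
    → {at(bay), have(k1), have(k4), key_at(k4,office), open(d_bay_dock)}
  through step 2 (move(dock,bay)): drop {at(bay)}, keep {have(k1), have(k4), key_at(k4,office), open(d_bay_dock)}, require {at(dock), open(d_bay_dock)}
    → {at(dock), have(k1), have(k4), key_at(k4,office), open(d_bay_dock)}
  through step 1 (move(store,dock)): drop {at(dock)}, keep {have(k1), have(k4), key_at(k4,office), open(d_bay_dock)}, require {at(store), open(d_dock_store)}
    → {at(store), have(k1), have(k4), key_at(k4,office), open(d_bay_dock), open(d_dock_store)}

== RESULT ==
["at(store)", "have(k1)", "have(k4)", "key_at(k4,office)", "open(d_bay_dock)", "open(d_dock_store)"]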